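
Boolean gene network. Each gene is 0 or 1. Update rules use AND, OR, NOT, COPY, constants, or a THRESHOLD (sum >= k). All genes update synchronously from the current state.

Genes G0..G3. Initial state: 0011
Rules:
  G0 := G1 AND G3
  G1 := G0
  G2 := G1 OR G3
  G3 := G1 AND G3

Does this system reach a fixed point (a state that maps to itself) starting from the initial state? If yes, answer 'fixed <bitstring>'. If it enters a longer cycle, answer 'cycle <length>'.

Answer: fixed 0000

Derivation:
Step 0: 0011
Step 1: G0=G1&G3=0&1=0 G1=G0=0 G2=G1|G3=0|1=1 G3=G1&G3=0&1=0 -> 0010
Step 2: G0=G1&G3=0&0=0 G1=G0=0 G2=G1|G3=0|0=0 G3=G1&G3=0&0=0 -> 0000
Step 3: G0=G1&G3=0&0=0 G1=G0=0 G2=G1|G3=0|0=0 G3=G1&G3=0&0=0 -> 0000
Fixed point reached at step 2: 0000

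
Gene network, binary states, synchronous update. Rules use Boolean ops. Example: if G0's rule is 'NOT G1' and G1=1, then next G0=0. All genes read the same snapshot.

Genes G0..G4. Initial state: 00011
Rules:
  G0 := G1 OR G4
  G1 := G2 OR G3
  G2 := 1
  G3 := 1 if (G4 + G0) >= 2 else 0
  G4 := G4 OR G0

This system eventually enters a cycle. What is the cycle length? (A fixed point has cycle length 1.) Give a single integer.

Step 0: 00011
Step 1: G0=G1|G4=0|1=1 G1=G2|G3=0|1=1 G2=1(const) G3=(1+0>=2)=0 G4=G4|G0=1|0=1 -> 11101
Step 2: G0=G1|G4=1|1=1 G1=G2|G3=1|0=1 G2=1(const) G3=(1+1>=2)=1 G4=G4|G0=1|1=1 -> 11111
Step 3: G0=G1|G4=1|1=1 G1=G2|G3=1|1=1 G2=1(const) G3=(1+1>=2)=1 G4=G4|G0=1|1=1 -> 11111
State from step 3 equals state from step 2 -> cycle length 1

Answer: 1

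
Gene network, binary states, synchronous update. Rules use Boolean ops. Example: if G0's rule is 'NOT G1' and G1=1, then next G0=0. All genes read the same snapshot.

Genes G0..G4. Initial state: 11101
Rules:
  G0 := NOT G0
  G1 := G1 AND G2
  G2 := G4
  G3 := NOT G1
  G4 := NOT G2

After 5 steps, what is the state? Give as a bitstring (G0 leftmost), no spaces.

Step 1: G0=NOT G0=NOT 1=0 G1=G1&G2=1&1=1 G2=G4=1 G3=NOT G1=NOT 1=0 G4=NOT G2=NOT 1=0 -> 01100
Step 2: G0=NOT G0=NOT 0=1 G1=G1&G2=1&1=1 G2=G4=0 G3=NOT G1=NOT 1=0 G4=NOT G2=NOT 1=0 -> 11000
Step 3: G0=NOT G0=NOT 1=0 G1=G1&G2=1&0=0 G2=G4=0 G3=NOT G1=NOT 1=0 G4=NOT G2=NOT 0=1 -> 00001
Step 4: G0=NOT G0=NOT 0=1 G1=G1&G2=0&0=0 G2=G4=1 G3=NOT G1=NOT 0=1 G4=NOT G2=NOT 0=1 -> 10111
Step 5: G0=NOT G0=NOT 1=0 G1=G1&G2=0&1=0 G2=G4=1 G3=NOT G1=NOT 0=1 G4=NOT G2=NOT 1=0 -> 00110

00110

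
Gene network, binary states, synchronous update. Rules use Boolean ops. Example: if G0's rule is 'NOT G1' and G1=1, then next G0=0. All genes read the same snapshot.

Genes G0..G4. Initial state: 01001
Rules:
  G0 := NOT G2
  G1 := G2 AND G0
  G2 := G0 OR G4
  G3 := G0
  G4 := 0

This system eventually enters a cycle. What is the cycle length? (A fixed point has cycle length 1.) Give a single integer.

Step 0: 01001
Step 1: G0=NOT G2=NOT 0=1 G1=G2&G0=0&0=0 G2=G0|G4=0|1=1 G3=G0=0 G4=0(const) -> 10100
Step 2: G0=NOT G2=NOT 1=0 G1=G2&G0=1&1=1 G2=G0|G4=1|0=1 G3=G0=1 G4=0(const) -> 01110
Step 3: G0=NOT G2=NOT 1=0 G1=G2&G0=1&0=0 G2=G0|G4=0|0=0 G3=G0=0 G4=0(const) -> 00000
Step 4: G0=NOT G2=NOT 0=1 G1=G2&G0=0&0=0 G2=G0|G4=0|0=0 G3=G0=0 G4=0(const) -> 10000
Step 5: G0=NOT G2=NOT 0=1 G1=G2&G0=0&1=0 G2=G0|G4=1|0=1 G3=G0=1 G4=0(const) -> 10110
Step 6: G0=NOT G2=NOT 1=0 G1=G2&G0=1&1=1 G2=G0|G4=1|0=1 G3=G0=1 G4=0(const) -> 01110
State from step 6 equals state from step 2 -> cycle length 4

Answer: 4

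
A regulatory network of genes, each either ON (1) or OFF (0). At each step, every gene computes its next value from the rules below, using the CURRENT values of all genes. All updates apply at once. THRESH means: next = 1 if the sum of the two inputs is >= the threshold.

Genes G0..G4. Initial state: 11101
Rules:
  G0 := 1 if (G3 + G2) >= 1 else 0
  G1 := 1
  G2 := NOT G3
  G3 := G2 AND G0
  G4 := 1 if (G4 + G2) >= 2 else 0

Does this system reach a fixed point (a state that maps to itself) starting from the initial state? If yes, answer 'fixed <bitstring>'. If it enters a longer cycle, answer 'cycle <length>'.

Step 0: 11101
Step 1: G0=(0+1>=1)=1 G1=1(const) G2=NOT G3=NOT 0=1 G3=G2&G0=1&1=1 G4=(1+1>=2)=1 -> 11111
Step 2: G0=(1+1>=1)=1 G1=1(const) G2=NOT G3=NOT 1=0 G3=G2&G0=1&1=1 G4=(1+1>=2)=1 -> 11011
Step 3: G0=(1+0>=1)=1 G1=1(const) G2=NOT G3=NOT 1=0 G3=G2&G0=0&1=0 G4=(1+0>=2)=0 -> 11000
Step 4: G0=(0+0>=1)=0 G1=1(const) G2=NOT G3=NOT 0=1 G3=G2&G0=0&1=0 G4=(0+0>=2)=0 -> 01100
Step 5: G0=(0+1>=1)=1 G1=1(const) G2=NOT G3=NOT 0=1 G3=G2&G0=1&0=0 G4=(0+1>=2)=0 -> 11100
Step 6: G0=(0+1>=1)=1 G1=1(const) G2=NOT G3=NOT 0=1 G3=G2&G0=1&1=1 G4=(0+1>=2)=0 -> 11110
Step 7: G0=(1+1>=1)=1 G1=1(const) G2=NOT G3=NOT 1=0 G3=G2&G0=1&1=1 G4=(0+1>=2)=0 -> 11010
Step 8: G0=(1+0>=1)=1 G1=1(const) G2=NOT G3=NOT 1=0 G3=G2&G0=0&1=0 G4=(0+0>=2)=0 -> 11000
Cycle of length 5 starting at step 3 -> no fixed point

Answer: cycle 5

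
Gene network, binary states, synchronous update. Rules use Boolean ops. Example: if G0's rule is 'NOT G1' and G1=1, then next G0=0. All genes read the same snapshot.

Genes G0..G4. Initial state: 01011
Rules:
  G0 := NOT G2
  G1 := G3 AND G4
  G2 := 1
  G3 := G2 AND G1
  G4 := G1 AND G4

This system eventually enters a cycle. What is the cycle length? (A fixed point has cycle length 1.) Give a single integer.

Step 0: 01011
Step 1: G0=NOT G2=NOT 0=1 G1=G3&G4=1&1=1 G2=1(const) G3=G2&G1=0&1=0 G4=G1&G4=1&1=1 -> 11101
Step 2: G0=NOT G2=NOT 1=0 G1=G3&G4=0&1=0 G2=1(const) G3=G2&G1=1&1=1 G4=G1&G4=1&1=1 -> 00111
Step 3: G0=NOT G2=NOT 1=0 G1=G3&G4=1&1=1 G2=1(const) G3=G2&G1=1&0=0 G4=G1&G4=0&1=0 -> 01100
Step 4: G0=NOT G2=NOT 1=0 G1=G3&G4=0&0=0 G2=1(const) G3=G2&G1=1&1=1 G4=G1&G4=1&0=0 -> 00110
Step 5: G0=NOT G2=NOT 1=0 G1=G3&G4=1&0=0 G2=1(const) G3=G2&G1=1&0=0 G4=G1&G4=0&0=0 -> 00100
Step 6: G0=NOT G2=NOT 1=0 G1=G3&G4=0&0=0 G2=1(const) G3=G2&G1=1&0=0 G4=G1&G4=0&0=0 -> 00100
State from step 6 equals state from step 5 -> cycle length 1

Answer: 1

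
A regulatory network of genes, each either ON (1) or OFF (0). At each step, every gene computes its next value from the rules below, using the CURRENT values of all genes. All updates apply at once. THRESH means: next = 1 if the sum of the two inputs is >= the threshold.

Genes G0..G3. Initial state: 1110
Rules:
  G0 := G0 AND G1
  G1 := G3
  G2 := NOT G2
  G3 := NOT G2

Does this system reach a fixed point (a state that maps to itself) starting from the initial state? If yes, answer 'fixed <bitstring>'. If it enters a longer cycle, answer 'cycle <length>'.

Step 0: 1110
Step 1: G0=G0&G1=1&1=1 G1=G3=0 G2=NOT G2=NOT 1=0 G3=NOT G2=NOT 1=0 -> 1000
Step 2: G0=G0&G1=1&0=0 G1=G3=0 G2=NOT G2=NOT 0=1 G3=NOT G2=NOT 0=1 -> 0011
Step 3: G0=G0&G1=0&0=0 G1=G3=1 G2=NOT G2=NOT 1=0 G3=NOT G2=NOT 1=0 -> 0100
Step 4: G0=G0&G1=0&1=0 G1=G3=0 G2=NOT G2=NOT 0=1 G3=NOT G2=NOT 0=1 -> 0011
Cycle of length 2 starting at step 2 -> no fixed point

Answer: cycle 2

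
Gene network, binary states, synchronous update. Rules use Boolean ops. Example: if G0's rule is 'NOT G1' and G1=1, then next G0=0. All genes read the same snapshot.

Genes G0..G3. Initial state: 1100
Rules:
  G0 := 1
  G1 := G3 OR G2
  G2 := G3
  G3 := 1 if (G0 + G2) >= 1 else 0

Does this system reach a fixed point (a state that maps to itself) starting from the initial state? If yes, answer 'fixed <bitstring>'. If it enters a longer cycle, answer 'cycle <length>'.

Answer: fixed 1111

Derivation:
Step 0: 1100
Step 1: G0=1(const) G1=G3|G2=0|0=0 G2=G3=0 G3=(1+0>=1)=1 -> 1001
Step 2: G0=1(const) G1=G3|G2=1|0=1 G2=G3=1 G3=(1+0>=1)=1 -> 1111
Step 3: G0=1(const) G1=G3|G2=1|1=1 G2=G3=1 G3=(1+1>=1)=1 -> 1111
Fixed point reached at step 2: 1111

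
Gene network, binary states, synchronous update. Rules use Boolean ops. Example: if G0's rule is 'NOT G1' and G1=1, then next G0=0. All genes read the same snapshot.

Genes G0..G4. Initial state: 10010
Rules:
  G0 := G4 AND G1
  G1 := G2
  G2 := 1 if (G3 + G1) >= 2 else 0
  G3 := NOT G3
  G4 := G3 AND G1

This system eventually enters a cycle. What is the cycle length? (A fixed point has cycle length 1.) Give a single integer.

Answer: 2

Derivation:
Step 0: 10010
Step 1: G0=G4&G1=0&0=0 G1=G2=0 G2=(1+0>=2)=0 G3=NOT G3=NOT 1=0 G4=G3&G1=1&0=0 -> 00000
Step 2: G0=G4&G1=0&0=0 G1=G2=0 G2=(0+0>=2)=0 G3=NOT G3=NOT 0=1 G4=G3&G1=0&0=0 -> 00010
Step 3: G0=G4&G1=0&0=0 G1=G2=0 G2=(1+0>=2)=0 G3=NOT G3=NOT 1=0 G4=G3&G1=1&0=0 -> 00000
State from step 3 equals state from step 1 -> cycle length 2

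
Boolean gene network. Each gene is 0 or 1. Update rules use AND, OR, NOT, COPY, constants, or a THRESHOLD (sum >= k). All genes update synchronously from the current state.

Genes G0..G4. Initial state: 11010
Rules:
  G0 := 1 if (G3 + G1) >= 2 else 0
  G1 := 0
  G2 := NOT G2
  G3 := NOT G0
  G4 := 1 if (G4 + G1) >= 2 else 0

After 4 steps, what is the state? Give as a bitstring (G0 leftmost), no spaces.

Step 1: G0=(1+1>=2)=1 G1=0(const) G2=NOT G2=NOT 0=1 G3=NOT G0=NOT 1=0 G4=(0+1>=2)=0 -> 10100
Step 2: G0=(0+0>=2)=0 G1=0(const) G2=NOT G2=NOT 1=0 G3=NOT G0=NOT 1=0 G4=(0+0>=2)=0 -> 00000
Step 3: G0=(0+0>=2)=0 G1=0(const) G2=NOT G2=NOT 0=1 G3=NOT G0=NOT 0=1 G4=(0+0>=2)=0 -> 00110
Step 4: G0=(1+0>=2)=0 G1=0(const) G2=NOT G2=NOT 1=0 G3=NOT G0=NOT 0=1 G4=(0+0>=2)=0 -> 00010

00010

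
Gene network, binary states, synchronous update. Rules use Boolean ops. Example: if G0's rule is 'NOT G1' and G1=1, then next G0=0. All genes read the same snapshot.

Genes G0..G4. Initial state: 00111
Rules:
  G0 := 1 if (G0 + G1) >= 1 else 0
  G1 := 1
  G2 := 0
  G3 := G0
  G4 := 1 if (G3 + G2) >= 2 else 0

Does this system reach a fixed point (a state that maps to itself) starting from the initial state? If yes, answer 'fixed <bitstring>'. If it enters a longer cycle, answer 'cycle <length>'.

Answer: fixed 11010

Derivation:
Step 0: 00111
Step 1: G0=(0+0>=1)=0 G1=1(const) G2=0(const) G3=G0=0 G4=(1+1>=2)=1 -> 01001
Step 2: G0=(0+1>=1)=1 G1=1(const) G2=0(const) G3=G0=0 G4=(0+0>=2)=0 -> 11000
Step 3: G0=(1+1>=1)=1 G1=1(const) G2=0(const) G3=G0=1 G4=(0+0>=2)=0 -> 11010
Step 4: G0=(1+1>=1)=1 G1=1(const) G2=0(const) G3=G0=1 G4=(1+0>=2)=0 -> 11010
Fixed point reached at step 3: 11010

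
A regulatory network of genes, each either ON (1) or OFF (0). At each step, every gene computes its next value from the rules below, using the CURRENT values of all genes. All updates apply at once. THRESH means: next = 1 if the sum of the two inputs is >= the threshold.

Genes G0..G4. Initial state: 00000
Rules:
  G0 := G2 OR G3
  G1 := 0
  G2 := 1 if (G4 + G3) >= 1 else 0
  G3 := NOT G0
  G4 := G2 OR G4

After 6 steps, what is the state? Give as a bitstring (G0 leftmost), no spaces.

Step 1: G0=G2|G3=0|0=0 G1=0(const) G2=(0+0>=1)=0 G3=NOT G0=NOT 0=1 G4=G2|G4=0|0=0 -> 00010
Step 2: G0=G2|G3=0|1=1 G1=0(const) G2=(0+1>=1)=1 G3=NOT G0=NOT 0=1 G4=G2|G4=0|0=0 -> 10110
Step 3: G0=G2|G3=1|1=1 G1=0(const) G2=(0+1>=1)=1 G3=NOT G0=NOT 1=0 G4=G2|G4=1|0=1 -> 10101
Step 4: G0=G2|G3=1|0=1 G1=0(const) G2=(1+0>=1)=1 G3=NOT G0=NOT 1=0 G4=G2|G4=1|1=1 -> 10101
Step 5: G0=G2|G3=1|0=1 G1=0(const) G2=(1+0>=1)=1 G3=NOT G0=NOT 1=0 G4=G2|G4=1|1=1 -> 10101
Step 6: G0=G2|G3=1|0=1 G1=0(const) G2=(1+0>=1)=1 G3=NOT G0=NOT 1=0 G4=G2|G4=1|1=1 -> 10101

10101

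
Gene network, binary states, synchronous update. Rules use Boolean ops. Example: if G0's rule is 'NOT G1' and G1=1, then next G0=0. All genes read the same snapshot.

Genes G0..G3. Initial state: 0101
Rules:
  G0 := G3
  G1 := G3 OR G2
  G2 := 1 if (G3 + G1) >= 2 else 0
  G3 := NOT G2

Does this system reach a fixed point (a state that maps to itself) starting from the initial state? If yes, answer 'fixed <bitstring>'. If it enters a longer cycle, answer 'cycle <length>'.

Step 0: 0101
Step 1: G0=G3=1 G1=G3|G2=1|0=1 G2=(1+1>=2)=1 G3=NOT G2=NOT 0=1 -> 1111
Step 2: G0=G3=1 G1=G3|G2=1|1=1 G2=(1+1>=2)=1 G3=NOT G2=NOT 1=0 -> 1110
Step 3: G0=G3=0 G1=G3|G2=0|1=1 G2=(0+1>=2)=0 G3=NOT G2=NOT 1=0 -> 0100
Step 4: G0=G3=0 G1=G3|G2=0|0=0 G2=(0+1>=2)=0 G3=NOT G2=NOT 0=1 -> 0001
Step 5: G0=G3=1 G1=G3|G2=1|0=1 G2=(1+0>=2)=0 G3=NOT G2=NOT 0=1 -> 1101
Step 6: G0=G3=1 G1=G3|G2=1|0=1 G2=(1+1>=2)=1 G3=NOT G2=NOT 0=1 -> 1111
Cycle of length 5 starting at step 1 -> no fixed point

Answer: cycle 5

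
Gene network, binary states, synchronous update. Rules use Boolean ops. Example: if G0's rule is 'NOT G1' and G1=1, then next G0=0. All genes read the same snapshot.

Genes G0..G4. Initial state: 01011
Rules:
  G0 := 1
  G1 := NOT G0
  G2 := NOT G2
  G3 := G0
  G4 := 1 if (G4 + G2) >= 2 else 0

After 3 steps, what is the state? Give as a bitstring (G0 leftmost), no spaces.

Step 1: G0=1(const) G1=NOT G0=NOT 0=1 G2=NOT G2=NOT 0=1 G3=G0=0 G4=(1+0>=2)=0 -> 11100
Step 2: G0=1(const) G1=NOT G0=NOT 1=0 G2=NOT G2=NOT 1=0 G3=G0=1 G4=(0+1>=2)=0 -> 10010
Step 3: G0=1(const) G1=NOT G0=NOT 1=0 G2=NOT G2=NOT 0=1 G3=G0=1 G4=(0+0>=2)=0 -> 10110

10110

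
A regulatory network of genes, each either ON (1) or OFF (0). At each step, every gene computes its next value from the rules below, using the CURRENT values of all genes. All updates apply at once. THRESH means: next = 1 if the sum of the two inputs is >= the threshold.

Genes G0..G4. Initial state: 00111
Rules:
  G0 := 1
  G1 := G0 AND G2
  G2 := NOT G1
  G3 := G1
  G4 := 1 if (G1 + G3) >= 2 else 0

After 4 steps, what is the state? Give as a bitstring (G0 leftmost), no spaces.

Step 1: G0=1(const) G1=G0&G2=0&1=0 G2=NOT G1=NOT 0=1 G3=G1=0 G4=(0+1>=2)=0 -> 10100
Step 2: G0=1(const) G1=G0&G2=1&1=1 G2=NOT G1=NOT 0=1 G3=G1=0 G4=(0+0>=2)=0 -> 11100
Step 3: G0=1(const) G1=G0&G2=1&1=1 G2=NOT G1=NOT 1=0 G3=G1=1 G4=(1+0>=2)=0 -> 11010
Step 4: G0=1(const) G1=G0&G2=1&0=0 G2=NOT G1=NOT 1=0 G3=G1=1 G4=(1+1>=2)=1 -> 10011

10011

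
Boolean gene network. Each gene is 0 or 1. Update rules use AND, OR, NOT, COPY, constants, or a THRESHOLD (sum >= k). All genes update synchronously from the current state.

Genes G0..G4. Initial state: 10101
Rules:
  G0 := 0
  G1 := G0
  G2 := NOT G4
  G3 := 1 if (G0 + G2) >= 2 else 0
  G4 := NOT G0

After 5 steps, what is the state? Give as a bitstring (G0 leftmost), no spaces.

Step 1: G0=0(const) G1=G0=1 G2=NOT G4=NOT 1=0 G3=(1+1>=2)=1 G4=NOT G0=NOT 1=0 -> 01010
Step 2: G0=0(const) G1=G0=0 G2=NOT G4=NOT 0=1 G3=(0+0>=2)=0 G4=NOT G0=NOT 0=1 -> 00101
Step 3: G0=0(const) G1=G0=0 G2=NOT G4=NOT 1=0 G3=(0+1>=2)=0 G4=NOT G0=NOT 0=1 -> 00001
Step 4: G0=0(const) G1=G0=0 G2=NOT G4=NOT 1=0 G3=(0+0>=2)=0 G4=NOT G0=NOT 0=1 -> 00001
Step 5: G0=0(const) G1=G0=0 G2=NOT G4=NOT 1=0 G3=(0+0>=2)=0 G4=NOT G0=NOT 0=1 -> 00001

00001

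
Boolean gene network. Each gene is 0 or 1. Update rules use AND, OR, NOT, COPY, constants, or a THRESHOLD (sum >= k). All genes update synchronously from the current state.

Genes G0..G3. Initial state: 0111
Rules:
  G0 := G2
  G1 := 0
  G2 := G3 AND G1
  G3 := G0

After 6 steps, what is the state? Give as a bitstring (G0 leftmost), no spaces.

Step 1: G0=G2=1 G1=0(const) G2=G3&G1=1&1=1 G3=G0=0 -> 1010
Step 2: G0=G2=1 G1=0(const) G2=G3&G1=0&0=0 G3=G0=1 -> 1001
Step 3: G0=G2=0 G1=0(const) G2=G3&G1=1&0=0 G3=G0=1 -> 0001
Step 4: G0=G2=0 G1=0(const) G2=G3&G1=1&0=0 G3=G0=0 -> 0000
Step 5: G0=G2=0 G1=0(const) G2=G3&G1=0&0=0 G3=G0=0 -> 0000
Step 6: G0=G2=0 G1=0(const) G2=G3&G1=0&0=0 G3=G0=0 -> 0000

0000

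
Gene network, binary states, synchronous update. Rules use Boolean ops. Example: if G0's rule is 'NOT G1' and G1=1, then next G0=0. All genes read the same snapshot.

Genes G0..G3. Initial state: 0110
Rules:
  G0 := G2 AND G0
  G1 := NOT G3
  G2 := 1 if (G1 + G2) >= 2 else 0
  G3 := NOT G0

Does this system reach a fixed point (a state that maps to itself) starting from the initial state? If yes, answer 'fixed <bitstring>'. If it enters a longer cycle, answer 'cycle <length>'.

Answer: fixed 0001

Derivation:
Step 0: 0110
Step 1: G0=G2&G0=1&0=0 G1=NOT G3=NOT 0=1 G2=(1+1>=2)=1 G3=NOT G0=NOT 0=1 -> 0111
Step 2: G0=G2&G0=1&0=0 G1=NOT G3=NOT 1=0 G2=(1+1>=2)=1 G3=NOT G0=NOT 0=1 -> 0011
Step 3: G0=G2&G0=1&0=0 G1=NOT G3=NOT 1=0 G2=(0+1>=2)=0 G3=NOT G0=NOT 0=1 -> 0001
Step 4: G0=G2&G0=0&0=0 G1=NOT G3=NOT 1=0 G2=(0+0>=2)=0 G3=NOT G0=NOT 0=1 -> 0001
Fixed point reached at step 3: 0001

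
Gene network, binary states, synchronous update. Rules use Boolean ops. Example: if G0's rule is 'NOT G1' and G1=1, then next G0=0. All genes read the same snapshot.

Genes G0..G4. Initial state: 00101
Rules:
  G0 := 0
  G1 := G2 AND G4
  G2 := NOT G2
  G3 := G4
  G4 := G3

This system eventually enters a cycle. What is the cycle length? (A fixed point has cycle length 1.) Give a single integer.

Step 0: 00101
Step 1: G0=0(const) G1=G2&G4=1&1=1 G2=NOT G2=NOT 1=0 G3=G4=1 G4=G3=0 -> 01010
Step 2: G0=0(const) G1=G2&G4=0&0=0 G2=NOT G2=NOT 0=1 G3=G4=0 G4=G3=1 -> 00101
State from step 2 equals state from step 0 -> cycle length 2

Answer: 2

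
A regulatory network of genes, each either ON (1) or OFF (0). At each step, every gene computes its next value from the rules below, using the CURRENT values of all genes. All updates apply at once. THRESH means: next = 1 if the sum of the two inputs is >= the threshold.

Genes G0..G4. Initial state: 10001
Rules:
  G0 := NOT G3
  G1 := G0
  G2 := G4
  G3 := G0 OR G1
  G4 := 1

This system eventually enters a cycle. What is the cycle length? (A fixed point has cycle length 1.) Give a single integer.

Answer: 5

Derivation:
Step 0: 10001
Step 1: G0=NOT G3=NOT 0=1 G1=G0=1 G2=G4=1 G3=G0|G1=1|0=1 G4=1(const) -> 11111
Step 2: G0=NOT G3=NOT 1=0 G1=G0=1 G2=G4=1 G3=G0|G1=1|1=1 G4=1(const) -> 01111
Step 3: G0=NOT G3=NOT 1=0 G1=G0=0 G2=G4=1 G3=G0|G1=0|1=1 G4=1(const) -> 00111
Step 4: G0=NOT G3=NOT 1=0 G1=G0=0 G2=G4=1 G3=G0|G1=0|0=0 G4=1(const) -> 00101
Step 5: G0=NOT G3=NOT 0=1 G1=G0=0 G2=G4=1 G3=G0|G1=0|0=0 G4=1(const) -> 10101
Step 6: G0=NOT G3=NOT 0=1 G1=G0=1 G2=G4=1 G3=G0|G1=1|0=1 G4=1(const) -> 11111
State from step 6 equals state from step 1 -> cycle length 5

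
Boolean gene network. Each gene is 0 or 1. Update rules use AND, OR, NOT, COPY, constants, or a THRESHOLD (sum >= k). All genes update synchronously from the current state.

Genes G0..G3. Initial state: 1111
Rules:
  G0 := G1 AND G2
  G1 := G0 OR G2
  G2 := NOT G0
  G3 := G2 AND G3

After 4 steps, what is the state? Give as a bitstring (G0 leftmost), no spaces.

Step 1: G0=G1&G2=1&1=1 G1=G0|G2=1|1=1 G2=NOT G0=NOT 1=0 G3=G2&G3=1&1=1 -> 1101
Step 2: G0=G1&G2=1&0=0 G1=G0|G2=1|0=1 G2=NOT G0=NOT 1=0 G3=G2&G3=0&1=0 -> 0100
Step 3: G0=G1&G2=1&0=0 G1=G0|G2=0|0=0 G2=NOT G0=NOT 0=1 G3=G2&G3=0&0=0 -> 0010
Step 4: G0=G1&G2=0&1=0 G1=G0|G2=0|1=1 G2=NOT G0=NOT 0=1 G3=G2&G3=1&0=0 -> 0110

0110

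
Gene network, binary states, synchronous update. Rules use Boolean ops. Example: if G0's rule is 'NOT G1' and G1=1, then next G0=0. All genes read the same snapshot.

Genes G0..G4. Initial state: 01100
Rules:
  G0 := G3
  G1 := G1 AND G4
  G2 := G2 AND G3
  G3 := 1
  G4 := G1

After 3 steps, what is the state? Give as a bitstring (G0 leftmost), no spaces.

Step 1: G0=G3=0 G1=G1&G4=1&0=0 G2=G2&G3=1&0=0 G3=1(const) G4=G1=1 -> 00011
Step 2: G0=G3=1 G1=G1&G4=0&1=0 G2=G2&G3=0&1=0 G3=1(const) G4=G1=0 -> 10010
Step 3: G0=G3=1 G1=G1&G4=0&0=0 G2=G2&G3=0&1=0 G3=1(const) G4=G1=0 -> 10010

10010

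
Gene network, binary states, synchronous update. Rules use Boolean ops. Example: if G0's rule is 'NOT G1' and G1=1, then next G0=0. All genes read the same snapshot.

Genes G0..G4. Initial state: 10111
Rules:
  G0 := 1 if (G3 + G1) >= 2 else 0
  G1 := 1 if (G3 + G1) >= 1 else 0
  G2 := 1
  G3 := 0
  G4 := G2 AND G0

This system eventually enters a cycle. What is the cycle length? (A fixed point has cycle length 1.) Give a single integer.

Step 0: 10111
Step 1: G0=(1+0>=2)=0 G1=(1+0>=1)=1 G2=1(const) G3=0(const) G4=G2&G0=1&1=1 -> 01101
Step 2: G0=(0+1>=2)=0 G1=(0+1>=1)=1 G2=1(const) G3=0(const) G4=G2&G0=1&0=0 -> 01100
Step 3: G0=(0+1>=2)=0 G1=(0+1>=1)=1 G2=1(const) G3=0(const) G4=G2&G0=1&0=0 -> 01100
State from step 3 equals state from step 2 -> cycle length 1

Answer: 1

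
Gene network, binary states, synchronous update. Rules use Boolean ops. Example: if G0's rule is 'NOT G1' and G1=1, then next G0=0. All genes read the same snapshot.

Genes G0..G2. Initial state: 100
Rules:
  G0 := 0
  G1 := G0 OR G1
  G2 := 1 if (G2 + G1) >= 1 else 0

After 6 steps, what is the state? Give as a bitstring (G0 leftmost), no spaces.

Step 1: G0=0(const) G1=G0|G1=1|0=1 G2=(0+0>=1)=0 -> 010
Step 2: G0=0(const) G1=G0|G1=0|1=1 G2=(0+1>=1)=1 -> 011
Step 3: G0=0(const) G1=G0|G1=0|1=1 G2=(1+1>=1)=1 -> 011
Step 4: G0=0(const) G1=G0|G1=0|1=1 G2=(1+1>=1)=1 -> 011
Step 5: G0=0(const) G1=G0|G1=0|1=1 G2=(1+1>=1)=1 -> 011
Step 6: G0=0(const) G1=G0|G1=0|1=1 G2=(1+1>=1)=1 -> 011

011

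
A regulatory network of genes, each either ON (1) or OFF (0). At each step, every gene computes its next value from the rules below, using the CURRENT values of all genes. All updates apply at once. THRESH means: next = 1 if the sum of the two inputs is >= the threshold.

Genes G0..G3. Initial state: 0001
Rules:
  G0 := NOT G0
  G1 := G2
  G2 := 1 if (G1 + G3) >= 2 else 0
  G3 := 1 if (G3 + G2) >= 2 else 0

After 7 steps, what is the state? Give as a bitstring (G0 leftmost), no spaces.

Step 1: G0=NOT G0=NOT 0=1 G1=G2=0 G2=(0+1>=2)=0 G3=(1+0>=2)=0 -> 1000
Step 2: G0=NOT G0=NOT 1=0 G1=G2=0 G2=(0+0>=2)=0 G3=(0+0>=2)=0 -> 0000
Step 3: G0=NOT G0=NOT 0=1 G1=G2=0 G2=(0+0>=2)=0 G3=(0+0>=2)=0 -> 1000
Step 4: G0=NOT G0=NOT 1=0 G1=G2=0 G2=(0+0>=2)=0 G3=(0+0>=2)=0 -> 0000
Step 5: G0=NOT G0=NOT 0=1 G1=G2=0 G2=(0+0>=2)=0 G3=(0+0>=2)=0 -> 1000
Step 6: G0=NOT G0=NOT 1=0 G1=G2=0 G2=(0+0>=2)=0 G3=(0+0>=2)=0 -> 0000
Step 7: G0=NOT G0=NOT 0=1 G1=G2=0 G2=(0+0>=2)=0 G3=(0+0>=2)=0 -> 1000

1000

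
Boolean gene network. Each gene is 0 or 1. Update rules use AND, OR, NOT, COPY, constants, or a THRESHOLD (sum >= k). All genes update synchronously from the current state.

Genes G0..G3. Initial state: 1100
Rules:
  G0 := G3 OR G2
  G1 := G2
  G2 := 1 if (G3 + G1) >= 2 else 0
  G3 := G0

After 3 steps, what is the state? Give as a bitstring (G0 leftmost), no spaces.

Step 1: G0=G3|G2=0|0=0 G1=G2=0 G2=(0+1>=2)=0 G3=G0=1 -> 0001
Step 2: G0=G3|G2=1|0=1 G1=G2=0 G2=(1+0>=2)=0 G3=G0=0 -> 1000
Step 3: G0=G3|G2=0|0=0 G1=G2=0 G2=(0+0>=2)=0 G3=G0=1 -> 0001

0001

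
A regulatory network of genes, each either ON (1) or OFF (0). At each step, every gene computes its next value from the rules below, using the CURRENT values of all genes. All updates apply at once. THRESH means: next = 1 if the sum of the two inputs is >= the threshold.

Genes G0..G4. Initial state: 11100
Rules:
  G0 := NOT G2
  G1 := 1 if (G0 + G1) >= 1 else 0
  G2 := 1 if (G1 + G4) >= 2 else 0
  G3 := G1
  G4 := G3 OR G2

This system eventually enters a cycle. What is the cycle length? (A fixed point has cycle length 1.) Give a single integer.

Answer: 1

Derivation:
Step 0: 11100
Step 1: G0=NOT G2=NOT 1=0 G1=(1+1>=1)=1 G2=(1+0>=2)=0 G3=G1=1 G4=G3|G2=0|1=1 -> 01011
Step 2: G0=NOT G2=NOT 0=1 G1=(0+1>=1)=1 G2=(1+1>=2)=1 G3=G1=1 G4=G3|G2=1|0=1 -> 11111
Step 3: G0=NOT G2=NOT 1=0 G1=(1+1>=1)=1 G2=(1+1>=2)=1 G3=G1=1 G4=G3|G2=1|1=1 -> 01111
Step 4: G0=NOT G2=NOT 1=0 G1=(0+1>=1)=1 G2=(1+1>=2)=1 G3=G1=1 G4=G3|G2=1|1=1 -> 01111
State from step 4 equals state from step 3 -> cycle length 1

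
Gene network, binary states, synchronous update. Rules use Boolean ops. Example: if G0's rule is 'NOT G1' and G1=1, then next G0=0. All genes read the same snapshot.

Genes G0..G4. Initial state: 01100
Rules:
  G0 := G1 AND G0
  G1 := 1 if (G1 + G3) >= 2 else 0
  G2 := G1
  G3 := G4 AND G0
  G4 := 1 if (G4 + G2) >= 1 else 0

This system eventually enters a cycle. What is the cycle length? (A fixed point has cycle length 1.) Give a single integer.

Step 0: 01100
Step 1: G0=G1&G0=1&0=0 G1=(1+0>=2)=0 G2=G1=1 G3=G4&G0=0&0=0 G4=(0+1>=1)=1 -> 00101
Step 2: G0=G1&G0=0&0=0 G1=(0+0>=2)=0 G2=G1=0 G3=G4&G0=1&0=0 G4=(1+1>=1)=1 -> 00001
Step 3: G0=G1&G0=0&0=0 G1=(0+0>=2)=0 G2=G1=0 G3=G4&G0=1&0=0 G4=(1+0>=1)=1 -> 00001
State from step 3 equals state from step 2 -> cycle length 1

Answer: 1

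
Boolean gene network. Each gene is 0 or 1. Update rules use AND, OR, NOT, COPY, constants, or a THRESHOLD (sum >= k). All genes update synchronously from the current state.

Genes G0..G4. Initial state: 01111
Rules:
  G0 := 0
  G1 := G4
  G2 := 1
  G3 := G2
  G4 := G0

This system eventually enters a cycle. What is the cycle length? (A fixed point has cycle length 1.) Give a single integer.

Answer: 1

Derivation:
Step 0: 01111
Step 1: G0=0(const) G1=G4=1 G2=1(const) G3=G2=1 G4=G0=0 -> 01110
Step 2: G0=0(const) G1=G4=0 G2=1(const) G3=G2=1 G4=G0=0 -> 00110
Step 3: G0=0(const) G1=G4=0 G2=1(const) G3=G2=1 G4=G0=0 -> 00110
State from step 3 equals state from step 2 -> cycle length 1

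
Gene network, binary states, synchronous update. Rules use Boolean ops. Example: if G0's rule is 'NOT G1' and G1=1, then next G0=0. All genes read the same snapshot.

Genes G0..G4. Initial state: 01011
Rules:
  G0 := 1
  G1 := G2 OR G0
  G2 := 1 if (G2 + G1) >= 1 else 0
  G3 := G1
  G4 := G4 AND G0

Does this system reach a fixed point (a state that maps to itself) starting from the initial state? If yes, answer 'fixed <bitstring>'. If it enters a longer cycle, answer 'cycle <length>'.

Step 0: 01011
Step 1: G0=1(const) G1=G2|G0=0|0=0 G2=(0+1>=1)=1 G3=G1=1 G4=G4&G0=1&0=0 -> 10110
Step 2: G0=1(const) G1=G2|G0=1|1=1 G2=(1+0>=1)=1 G3=G1=0 G4=G4&G0=0&1=0 -> 11100
Step 3: G0=1(const) G1=G2|G0=1|1=1 G2=(1+1>=1)=1 G3=G1=1 G4=G4&G0=0&1=0 -> 11110
Step 4: G0=1(const) G1=G2|G0=1|1=1 G2=(1+1>=1)=1 G3=G1=1 G4=G4&G0=0&1=0 -> 11110
Fixed point reached at step 3: 11110

Answer: fixed 11110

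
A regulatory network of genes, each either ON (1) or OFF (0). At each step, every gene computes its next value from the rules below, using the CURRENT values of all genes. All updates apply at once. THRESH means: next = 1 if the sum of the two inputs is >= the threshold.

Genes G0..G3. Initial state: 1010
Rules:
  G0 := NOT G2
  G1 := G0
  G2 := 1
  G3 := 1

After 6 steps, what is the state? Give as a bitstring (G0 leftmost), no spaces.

Step 1: G0=NOT G2=NOT 1=0 G1=G0=1 G2=1(const) G3=1(const) -> 0111
Step 2: G0=NOT G2=NOT 1=0 G1=G0=0 G2=1(const) G3=1(const) -> 0011
Step 3: G0=NOT G2=NOT 1=0 G1=G0=0 G2=1(const) G3=1(const) -> 0011
Step 4: G0=NOT G2=NOT 1=0 G1=G0=0 G2=1(const) G3=1(const) -> 0011
Step 5: G0=NOT G2=NOT 1=0 G1=G0=0 G2=1(const) G3=1(const) -> 0011
Step 6: G0=NOT G2=NOT 1=0 G1=G0=0 G2=1(const) G3=1(const) -> 0011

0011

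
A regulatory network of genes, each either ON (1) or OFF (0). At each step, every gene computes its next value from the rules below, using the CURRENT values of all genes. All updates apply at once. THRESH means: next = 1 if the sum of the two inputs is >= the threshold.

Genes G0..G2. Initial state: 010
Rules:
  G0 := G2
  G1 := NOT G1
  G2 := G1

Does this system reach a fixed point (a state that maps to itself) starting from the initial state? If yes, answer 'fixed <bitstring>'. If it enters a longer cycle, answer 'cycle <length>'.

Step 0: 010
Step 1: G0=G2=0 G1=NOT G1=NOT 1=0 G2=G1=1 -> 001
Step 2: G0=G2=1 G1=NOT G1=NOT 0=1 G2=G1=0 -> 110
Step 3: G0=G2=0 G1=NOT G1=NOT 1=0 G2=G1=1 -> 001
Cycle of length 2 starting at step 1 -> no fixed point

Answer: cycle 2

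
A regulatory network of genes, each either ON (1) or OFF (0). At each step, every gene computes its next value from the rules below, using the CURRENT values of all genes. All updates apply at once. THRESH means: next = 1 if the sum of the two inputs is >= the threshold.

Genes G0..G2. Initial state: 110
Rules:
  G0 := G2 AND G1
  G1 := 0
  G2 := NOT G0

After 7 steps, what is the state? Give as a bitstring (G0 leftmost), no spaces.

Step 1: G0=G2&G1=0&1=0 G1=0(const) G2=NOT G0=NOT 1=0 -> 000
Step 2: G0=G2&G1=0&0=0 G1=0(const) G2=NOT G0=NOT 0=1 -> 001
Step 3: G0=G2&G1=1&0=0 G1=0(const) G2=NOT G0=NOT 0=1 -> 001
Step 4: G0=G2&G1=1&0=0 G1=0(const) G2=NOT G0=NOT 0=1 -> 001
Step 5: G0=G2&G1=1&0=0 G1=0(const) G2=NOT G0=NOT 0=1 -> 001
Step 6: G0=G2&G1=1&0=0 G1=0(const) G2=NOT G0=NOT 0=1 -> 001
Step 7: G0=G2&G1=1&0=0 G1=0(const) G2=NOT G0=NOT 0=1 -> 001

001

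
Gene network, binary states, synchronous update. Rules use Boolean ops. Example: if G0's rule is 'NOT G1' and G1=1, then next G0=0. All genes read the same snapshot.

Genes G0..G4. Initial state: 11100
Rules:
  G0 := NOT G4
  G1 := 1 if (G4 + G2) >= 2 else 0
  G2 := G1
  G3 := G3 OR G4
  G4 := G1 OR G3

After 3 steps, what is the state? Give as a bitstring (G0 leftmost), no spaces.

Step 1: G0=NOT G4=NOT 0=1 G1=(0+1>=2)=0 G2=G1=1 G3=G3|G4=0|0=0 G4=G1|G3=1|0=1 -> 10101
Step 2: G0=NOT G4=NOT 1=0 G1=(1+1>=2)=1 G2=G1=0 G3=G3|G4=0|1=1 G4=G1|G3=0|0=0 -> 01010
Step 3: G0=NOT G4=NOT 0=1 G1=(0+0>=2)=0 G2=G1=1 G3=G3|G4=1|0=1 G4=G1|G3=1|1=1 -> 10111

10111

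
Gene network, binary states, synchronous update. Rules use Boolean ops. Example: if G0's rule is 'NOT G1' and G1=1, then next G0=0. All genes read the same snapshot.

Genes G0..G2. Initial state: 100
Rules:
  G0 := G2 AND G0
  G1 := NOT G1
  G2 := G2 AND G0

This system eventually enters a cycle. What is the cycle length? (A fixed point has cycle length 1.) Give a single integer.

Answer: 2

Derivation:
Step 0: 100
Step 1: G0=G2&G0=0&1=0 G1=NOT G1=NOT 0=1 G2=G2&G0=0&1=0 -> 010
Step 2: G0=G2&G0=0&0=0 G1=NOT G1=NOT 1=0 G2=G2&G0=0&0=0 -> 000
Step 3: G0=G2&G0=0&0=0 G1=NOT G1=NOT 0=1 G2=G2&G0=0&0=0 -> 010
State from step 3 equals state from step 1 -> cycle length 2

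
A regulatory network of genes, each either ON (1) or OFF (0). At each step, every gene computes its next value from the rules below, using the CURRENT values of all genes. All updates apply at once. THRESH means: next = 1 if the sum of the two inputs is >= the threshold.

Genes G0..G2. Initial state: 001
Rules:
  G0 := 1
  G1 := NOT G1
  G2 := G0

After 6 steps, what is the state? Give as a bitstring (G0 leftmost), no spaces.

Step 1: G0=1(const) G1=NOT G1=NOT 0=1 G2=G0=0 -> 110
Step 2: G0=1(const) G1=NOT G1=NOT 1=0 G2=G0=1 -> 101
Step 3: G0=1(const) G1=NOT G1=NOT 0=1 G2=G0=1 -> 111
Step 4: G0=1(const) G1=NOT G1=NOT 1=0 G2=G0=1 -> 101
Step 5: G0=1(const) G1=NOT G1=NOT 0=1 G2=G0=1 -> 111
Step 6: G0=1(const) G1=NOT G1=NOT 1=0 G2=G0=1 -> 101

101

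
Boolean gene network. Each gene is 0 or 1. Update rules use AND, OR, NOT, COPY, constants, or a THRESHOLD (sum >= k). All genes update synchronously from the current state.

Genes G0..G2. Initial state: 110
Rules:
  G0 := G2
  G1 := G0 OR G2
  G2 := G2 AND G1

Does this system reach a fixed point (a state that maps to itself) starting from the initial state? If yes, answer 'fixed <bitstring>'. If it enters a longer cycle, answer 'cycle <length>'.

Step 0: 110
Step 1: G0=G2=0 G1=G0|G2=1|0=1 G2=G2&G1=0&1=0 -> 010
Step 2: G0=G2=0 G1=G0|G2=0|0=0 G2=G2&G1=0&1=0 -> 000
Step 3: G0=G2=0 G1=G0|G2=0|0=0 G2=G2&G1=0&0=0 -> 000
Fixed point reached at step 2: 000

Answer: fixed 000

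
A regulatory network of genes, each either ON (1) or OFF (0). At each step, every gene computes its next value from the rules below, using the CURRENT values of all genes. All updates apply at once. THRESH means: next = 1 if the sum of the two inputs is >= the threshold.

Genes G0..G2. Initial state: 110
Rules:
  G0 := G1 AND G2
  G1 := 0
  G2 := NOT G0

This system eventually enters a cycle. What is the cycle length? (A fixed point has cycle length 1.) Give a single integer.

Step 0: 110
Step 1: G0=G1&G2=1&0=0 G1=0(const) G2=NOT G0=NOT 1=0 -> 000
Step 2: G0=G1&G2=0&0=0 G1=0(const) G2=NOT G0=NOT 0=1 -> 001
Step 3: G0=G1&G2=0&1=0 G1=0(const) G2=NOT G0=NOT 0=1 -> 001
State from step 3 equals state from step 2 -> cycle length 1

Answer: 1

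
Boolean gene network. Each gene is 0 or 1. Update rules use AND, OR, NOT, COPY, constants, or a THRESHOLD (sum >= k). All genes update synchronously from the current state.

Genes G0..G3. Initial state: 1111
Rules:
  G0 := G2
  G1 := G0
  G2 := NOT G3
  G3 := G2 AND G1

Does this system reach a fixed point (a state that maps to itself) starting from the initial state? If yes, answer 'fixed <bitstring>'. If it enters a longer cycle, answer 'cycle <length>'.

Step 0: 1111
Step 1: G0=G2=1 G1=G0=1 G2=NOT G3=NOT 1=0 G3=G2&G1=1&1=1 -> 1101
Step 2: G0=G2=0 G1=G0=1 G2=NOT G3=NOT 1=0 G3=G2&G1=0&1=0 -> 0100
Step 3: G0=G2=0 G1=G0=0 G2=NOT G3=NOT 0=1 G3=G2&G1=0&1=0 -> 0010
Step 4: G0=G2=1 G1=G0=0 G2=NOT G3=NOT 0=1 G3=G2&G1=1&0=0 -> 1010
Step 5: G0=G2=1 G1=G0=1 G2=NOT G3=NOT 0=1 G3=G2&G1=1&0=0 -> 1110
Step 6: G0=G2=1 G1=G0=1 G2=NOT G3=NOT 0=1 G3=G2&G1=1&1=1 -> 1111
Cycle of length 6 starting at step 0 -> no fixed point

Answer: cycle 6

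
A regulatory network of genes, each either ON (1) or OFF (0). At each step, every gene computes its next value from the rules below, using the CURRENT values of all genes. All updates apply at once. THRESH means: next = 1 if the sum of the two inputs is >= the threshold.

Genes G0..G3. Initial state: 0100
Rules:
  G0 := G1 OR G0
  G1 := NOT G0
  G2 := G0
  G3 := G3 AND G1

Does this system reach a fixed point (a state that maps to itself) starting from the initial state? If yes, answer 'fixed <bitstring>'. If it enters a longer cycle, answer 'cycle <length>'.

Answer: fixed 1010

Derivation:
Step 0: 0100
Step 1: G0=G1|G0=1|0=1 G1=NOT G0=NOT 0=1 G2=G0=0 G3=G3&G1=0&1=0 -> 1100
Step 2: G0=G1|G0=1|1=1 G1=NOT G0=NOT 1=0 G2=G0=1 G3=G3&G1=0&1=0 -> 1010
Step 3: G0=G1|G0=0|1=1 G1=NOT G0=NOT 1=0 G2=G0=1 G3=G3&G1=0&0=0 -> 1010
Fixed point reached at step 2: 1010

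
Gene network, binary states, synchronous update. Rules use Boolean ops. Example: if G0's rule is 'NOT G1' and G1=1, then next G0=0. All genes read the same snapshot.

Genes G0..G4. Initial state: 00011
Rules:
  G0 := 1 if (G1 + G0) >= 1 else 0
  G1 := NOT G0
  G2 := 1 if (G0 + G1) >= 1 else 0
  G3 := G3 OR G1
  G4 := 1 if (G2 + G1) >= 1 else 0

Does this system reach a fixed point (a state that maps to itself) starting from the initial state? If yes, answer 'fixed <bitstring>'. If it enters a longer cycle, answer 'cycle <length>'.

Answer: fixed 10111

Derivation:
Step 0: 00011
Step 1: G0=(0+0>=1)=0 G1=NOT G0=NOT 0=1 G2=(0+0>=1)=0 G3=G3|G1=1|0=1 G4=(0+0>=1)=0 -> 01010
Step 2: G0=(1+0>=1)=1 G1=NOT G0=NOT 0=1 G2=(0+1>=1)=1 G3=G3|G1=1|1=1 G4=(0+1>=1)=1 -> 11111
Step 3: G0=(1+1>=1)=1 G1=NOT G0=NOT 1=0 G2=(1+1>=1)=1 G3=G3|G1=1|1=1 G4=(1+1>=1)=1 -> 10111
Step 4: G0=(0+1>=1)=1 G1=NOT G0=NOT 1=0 G2=(1+0>=1)=1 G3=G3|G1=1|0=1 G4=(1+0>=1)=1 -> 10111
Fixed point reached at step 3: 10111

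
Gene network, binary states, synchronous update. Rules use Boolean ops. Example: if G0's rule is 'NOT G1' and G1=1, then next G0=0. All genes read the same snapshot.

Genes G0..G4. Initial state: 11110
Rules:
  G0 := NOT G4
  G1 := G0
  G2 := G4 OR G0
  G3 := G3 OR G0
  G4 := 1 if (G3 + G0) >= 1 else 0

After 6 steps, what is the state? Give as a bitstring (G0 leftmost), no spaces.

Step 1: G0=NOT G4=NOT 0=1 G1=G0=1 G2=G4|G0=0|1=1 G3=G3|G0=1|1=1 G4=(1+1>=1)=1 -> 11111
Step 2: G0=NOT G4=NOT 1=0 G1=G0=1 G2=G4|G0=1|1=1 G3=G3|G0=1|1=1 G4=(1+1>=1)=1 -> 01111
Step 3: G0=NOT G4=NOT 1=0 G1=G0=0 G2=G4|G0=1|0=1 G3=G3|G0=1|0=1 G4=(1+0>=1)=1 -> 00111
Step 4: G0=NOT G4=NOT 1=0 G1=G0=0 G2=G4|G0=1|0=1 G3=G3|G0=1|0=1 G4=(1+0>=1)=1 -> 00111
Step 5: G0=NOT G4=NOT 1=0 G1=G0=0 G2=G4|G0=1|0=1 G3=G3|G0=1|0=1 G4=(1+0>=1)=1 -> 00111
Step 6: G0=NOT G4=NOT 1=0 G1=G0=0 G2=G4|G0=1|0=1 G3=G3|G0=1|0=1 G4=(1+0>=1)=1 -> 00111

00111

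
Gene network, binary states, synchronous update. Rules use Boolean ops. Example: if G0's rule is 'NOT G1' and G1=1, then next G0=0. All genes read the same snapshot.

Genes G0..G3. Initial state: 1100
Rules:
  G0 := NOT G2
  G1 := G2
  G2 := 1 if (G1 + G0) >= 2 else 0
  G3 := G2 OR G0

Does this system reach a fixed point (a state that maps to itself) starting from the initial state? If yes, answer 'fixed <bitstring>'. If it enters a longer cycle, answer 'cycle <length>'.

Step 0: 1100
Step 1: G0=NOT G2=NOT 0=1 G1=G2=0 G2=(1+1>=2)=1 G3=G2|G0=0|1=1 -> 1011
Step 2: G0=NOT G2=NOT 1=0 G1=G2=1 G2=(0+1>=2)=0 G3=G2|G0=1|1=1 -> 0101
Step 3: G0=NOT G2=NOT 0=1 G1=G2=0 G2=(1+0>=2)=0 G3=G2|G0=0|0=0 -> 1000
Step 4: G0=NOT G2=NOT 0=1 G1=G2=0 G2=(0+1>=2)=0 G3=G2|G0=0|1=1 -> 1001
Step 5: G0=NOT G2=NOT 0=1 G1=G2=0 G2=(0+1>=2)=0 G3=G2|G0=0|1=1 -> 1001
Fixed point reached at step 4: 1001

Answer: fixed 1001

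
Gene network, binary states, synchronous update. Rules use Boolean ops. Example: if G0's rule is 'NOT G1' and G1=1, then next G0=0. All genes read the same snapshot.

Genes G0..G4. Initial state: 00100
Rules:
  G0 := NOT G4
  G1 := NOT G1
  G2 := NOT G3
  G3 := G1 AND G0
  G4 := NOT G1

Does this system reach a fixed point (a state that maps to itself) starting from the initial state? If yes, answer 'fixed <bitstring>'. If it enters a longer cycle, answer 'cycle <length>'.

Step 0: 00100
Step 1: G0=NOT G4=NOT 0=1 G1=NOT G1=NOT 0=1 G2=NOT G3=NOT 0=1 G3=G1&G0=0&0=0 G4=NOT G1=NOT 0=1 -> 11101
Step 2: G0=NOT G4=NOT 1=0 G1=NOT G1=NOT 1=0 G2=NOT G3=NOT 0=1 G3=G1&G0=1&1=1 G4=NOT G1=NOT 1=0 -> 00110
Step 3: G0=NOT G4=NOT 0=1 G1=NOT G1=NOT 0=1 G2=NOT G3=NOT 1=0 G3=G1&G0=0&0=0 G4=NOT G1=NOT 0=1 -> 11001
Step 4: G0=NOT G4=NOT 1=0 G1=NOT G1=NOT 1=0 G2=NOT G3=NOT 0=1 G3=G1&G0=1&1=1 G4=NOT G1=NOT 1=0 -> 00110
Cycle of length 2 starting at step 2 -> no fixed point

Answer: cycle 2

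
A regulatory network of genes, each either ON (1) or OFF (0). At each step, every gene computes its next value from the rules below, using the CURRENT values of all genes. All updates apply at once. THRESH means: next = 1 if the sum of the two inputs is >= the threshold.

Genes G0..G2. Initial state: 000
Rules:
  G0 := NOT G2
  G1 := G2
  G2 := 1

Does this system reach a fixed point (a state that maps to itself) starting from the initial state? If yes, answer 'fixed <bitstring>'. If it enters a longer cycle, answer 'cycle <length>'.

Step 0: 000
Step 1: G0=NOT G2=NOT 0=1 G1=G2=0 G2=1(const) -> 101
Step 2: G0=NOT G2=NOT 1=0 G1=G2=1 G2=1(const) -> 011
Step 3: G0=NOT G2=NOT 1=0 G1=G2=1 G2=1(const) -> 011
Fixed point reached at step 2: 011

Answer: fixed 011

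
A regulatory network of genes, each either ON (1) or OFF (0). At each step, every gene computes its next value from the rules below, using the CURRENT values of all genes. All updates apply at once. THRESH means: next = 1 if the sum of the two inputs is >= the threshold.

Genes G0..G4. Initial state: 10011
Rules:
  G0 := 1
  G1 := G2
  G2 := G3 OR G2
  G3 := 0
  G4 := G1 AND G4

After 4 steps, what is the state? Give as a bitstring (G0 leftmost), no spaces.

Step 1: G0=1(const) G1=G2=0 G2=G3|G2=1|0=1 G3=0(const) G4=G1&G4=0&1=0 -> 10100
Step 2: G0=1(const) G1=G2=1 G2=G3|G2=0|1=1 G3=0(const) G4=G1&G4=0&0=0 -> 11100
Step 3: G0=1(const) G1=G2=1 G2=G3|G2=0|1=1 G3=0(const) G4=G1&G4=1&0=0 -> 11100
Step 4: G0=1(const) G1=G2=1 G2=G3|G2=0|1=1 G3=0(const) G4=G1&G4=1&0=0 -> 11100

11100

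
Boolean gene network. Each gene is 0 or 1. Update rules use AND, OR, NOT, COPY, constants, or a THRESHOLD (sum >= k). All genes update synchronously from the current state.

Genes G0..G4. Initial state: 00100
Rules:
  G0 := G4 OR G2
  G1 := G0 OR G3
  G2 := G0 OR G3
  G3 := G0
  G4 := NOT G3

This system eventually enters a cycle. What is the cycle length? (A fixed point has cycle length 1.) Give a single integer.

Step 0: 00100
Step 1: G0=G4|G2=0|1=1 G1=G0|G3=0|0=0 G2=G0|G3=0|0=0 G3=G0=0 G4=NOT G3=NOT 0=1 -> 10001
Step 2: G0=G4|G2=1|0=1 G1=G0|G3=1|0=1 G2=G0|G3=1|0=1 G3=G0=1 G4=NOT G3=NOT 0=1 -> 11111
Step 3: G0=G4|G2=1|1=1 G1=G0|G3=1|1=1 G2=G0|G3=1|1=1 G3=G0=1 G4=NOT G3=NOT 1=0 -> 11110
Step 4: G0=G4|G2=0|1=1 G1=G0|G3=1|1=1 G2=G0|G3=1|1=1 G3=G0=1 G4=NOT G3=NOT 1=0 -> 11110
State from step 4 equals state from step 3 -> cycle length 1

Answer: 1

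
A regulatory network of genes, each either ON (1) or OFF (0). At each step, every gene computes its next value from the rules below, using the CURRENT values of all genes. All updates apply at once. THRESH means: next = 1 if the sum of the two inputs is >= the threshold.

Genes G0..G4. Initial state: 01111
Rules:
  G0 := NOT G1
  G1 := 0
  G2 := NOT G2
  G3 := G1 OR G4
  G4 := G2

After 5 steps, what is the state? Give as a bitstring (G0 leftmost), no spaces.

Step 1: G0=NOT G1=NOT 1=0 G1=0(const) G2=NOT G2=NOT 1=0 G3=G1|G4=1|1=1 G4=G2=1 -> 00011
Step 2: G0=NOT G1=NOT 0=1 G1=0(const) G2=NOT G2=NOT 0=1 G3=G1|G4=0|1=1 G4=G2=0 -> 10110
Step 3: G0=NOT G1=NOT 0=1 G1=0(const) G2=NOT G2=NOT 1=0 G3=G1|G4=0|0=0 G4=G2=1 -> 10001
Step 4: G0=NOT G1=NOT 0=1 G1=0(const) G2=NOT G2=NOT 0=1 G3=G1|G4=0|1=1 G4=G2=0 -> 10110
Step 5: G0=NOT G1=NOT 0=1 G1=0(const) G2=NOT G2=NOT 1=0 G3=G1|G4=0|0=0 G4=G2=1 -> 10001

10001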